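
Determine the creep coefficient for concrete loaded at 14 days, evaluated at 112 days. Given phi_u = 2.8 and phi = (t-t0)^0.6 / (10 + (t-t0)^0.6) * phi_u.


dt = 112 - 14 = 98
phi = 98^0.6 / (10 + 98^0.6) * 2.8
= 1.709

1.709


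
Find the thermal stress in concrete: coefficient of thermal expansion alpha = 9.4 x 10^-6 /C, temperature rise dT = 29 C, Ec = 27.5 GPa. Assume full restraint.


sigma = alpha * dT * Ec
= 9.4e-6 * 29 * 27.5 * 1000
= 7.497 MPa

7.497


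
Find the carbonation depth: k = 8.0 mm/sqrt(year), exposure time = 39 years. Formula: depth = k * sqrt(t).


depth = k * sqrt(t)
= 8.0 * sqrt(39)
= 49.96 mm

49.96


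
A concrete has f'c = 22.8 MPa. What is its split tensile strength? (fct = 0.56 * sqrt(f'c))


fct = 0.56 * sqrt(22.8)
= 0.56 * 4.775
= 2.674 MPa

2.674


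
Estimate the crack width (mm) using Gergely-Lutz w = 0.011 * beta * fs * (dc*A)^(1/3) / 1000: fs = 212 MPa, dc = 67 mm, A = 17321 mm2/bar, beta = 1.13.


w = 0.011 * beta * fs * (dc * A)^(1/3) / 1000
= 0.011 * 1.13 * 212 * (67 * 17321)^(1/3) / 1000
= 0.277 mm

0.277


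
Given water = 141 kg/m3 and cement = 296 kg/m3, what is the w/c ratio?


w/c = water / cement
w/c = 141 / 296 = 0.476

0.476


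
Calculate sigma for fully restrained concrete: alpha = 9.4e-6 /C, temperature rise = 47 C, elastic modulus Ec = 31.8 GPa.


sigma = alpha * dT * Ec
= 9.4e-6 * 47 * 31.8 * 1000
= 14.049 MPa

14.049


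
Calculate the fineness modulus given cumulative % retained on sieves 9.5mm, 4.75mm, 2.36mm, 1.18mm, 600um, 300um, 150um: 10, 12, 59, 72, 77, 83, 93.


FM = sum(cumulative % retained) / 100
= 406 / 100
= 4.06

4.06


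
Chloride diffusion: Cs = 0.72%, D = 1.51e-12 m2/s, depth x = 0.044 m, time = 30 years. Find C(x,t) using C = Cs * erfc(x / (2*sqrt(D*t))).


t_seconds = 30 * 365.25 * 24 * 3600 = 946728000.0 s
arg = 0.044 / (2 * sqrt(1.51e-12 * 946728000.0))
= 0.5819
erfc(0.5819) = 0.4106
C = 0.72 * 0.4106 = 0.2956%

0.2956


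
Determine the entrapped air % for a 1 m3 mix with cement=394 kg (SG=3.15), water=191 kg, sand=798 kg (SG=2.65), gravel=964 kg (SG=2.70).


Vol cement = 394 / (3.15 * 1000) = 0.125079 m3
Vol water = 191 / 1000 = 0.191 m3
Vol sand = 798 / (2.65 * 1000) = 0.301132 m3
Vol gravel = 964 / (2.70 * 1000) = 0.357037 m3
Total solid + water volume = 0.974248 m3
Air = (1 - 0.974248) * 100 = 2.58%

2.58


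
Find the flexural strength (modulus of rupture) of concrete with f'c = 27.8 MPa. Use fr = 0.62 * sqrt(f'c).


fr = 0.62 * sqrt(27.8)
= 3.269 MPa

3.269


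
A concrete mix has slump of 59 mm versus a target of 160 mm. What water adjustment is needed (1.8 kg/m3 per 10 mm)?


Difference = 160 - 59 = 101 mm
Water adjustment = 101 * 1.8 / 10 = 18.2 kg/m3

18.2


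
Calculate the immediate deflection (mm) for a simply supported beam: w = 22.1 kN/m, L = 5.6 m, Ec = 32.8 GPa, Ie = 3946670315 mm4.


Convert: L = 5.6 m = 5600 mm, Ec = 32.8 GPa = 32800 MPa
delta = 5 * 22.1 * 5600^4 / (384 * 32800 * 3946670315)
= 2.19 mm

2.19


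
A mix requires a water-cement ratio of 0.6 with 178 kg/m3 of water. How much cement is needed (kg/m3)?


Cement = water / (w/c)
= 178 / 0.6
= 296.7 kg/m3

296.7


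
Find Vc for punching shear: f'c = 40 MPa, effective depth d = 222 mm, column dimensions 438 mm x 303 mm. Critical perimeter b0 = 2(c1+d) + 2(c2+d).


b0 = 2*(438 + 222) + 2*(303 + 222) = 2370 mm
Vc = 0.33 * sqrt(40) * 2370 * 222 / 1000
= 1098.11 kN

1098.11


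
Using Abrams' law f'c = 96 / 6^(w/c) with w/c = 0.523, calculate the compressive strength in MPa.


f'c = 96 / 6^0.523
= 96 / 2.553
= 37.61 MPa

37.61


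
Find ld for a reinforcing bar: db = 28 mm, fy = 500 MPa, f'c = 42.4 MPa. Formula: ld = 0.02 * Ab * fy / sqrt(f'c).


Ab = pi * 28^2 / 4 = 615.752 mm2
ld = 0.02 * 615.752 * 500 / sqrt(42.4)
= 945.6 mm

945.6


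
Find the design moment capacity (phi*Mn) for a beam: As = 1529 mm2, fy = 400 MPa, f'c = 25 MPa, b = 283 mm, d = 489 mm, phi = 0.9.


a = As * fy / (0.85 * f'c * b)
= 1529 * 400 / (0.85 * 25 * 283)
= 101.7003 mm
Mn = As * fy * (d - a/2) / 10^6
= 267.9725 kN-m
phi*Mn = 0.9 * 267.9725 = 241.18 kN-m

241.18


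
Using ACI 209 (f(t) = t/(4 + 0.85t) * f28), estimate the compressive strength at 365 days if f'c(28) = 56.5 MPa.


f(365) = 365 / (4 + 0.85 * 365) * 56.5
= 365 / 314.25 * 56.5
= 65.62 MPa

65.62


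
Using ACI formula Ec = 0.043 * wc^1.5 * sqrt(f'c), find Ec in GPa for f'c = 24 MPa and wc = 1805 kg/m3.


Ec = 0.043 * 1805^1.5 * sqrt(24) / 1000
= 16.15 GPa

16.15


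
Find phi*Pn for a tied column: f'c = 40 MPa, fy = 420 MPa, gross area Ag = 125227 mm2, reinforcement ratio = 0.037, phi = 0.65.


Ast = rho * Ag = 0.037 * 125227 = 4633.399 mm2
phi*Pn = 0.65 * 0.80 * (0.85 * 40 * (125227 - 4633.399) + 420 * 4633.399) / 1000
= 3144.03 kN

3144.03


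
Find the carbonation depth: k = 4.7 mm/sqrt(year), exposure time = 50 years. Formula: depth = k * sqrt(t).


depth = k * sqrt(t)
= 4.7 * sqrt(50)
= 33.23 mm

33.23


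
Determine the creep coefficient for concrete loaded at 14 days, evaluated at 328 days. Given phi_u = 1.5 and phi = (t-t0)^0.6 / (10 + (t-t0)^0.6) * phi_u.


dt = 328 - 14 = 314
phi = 314^0.6 / (10 + 314^0.6) * 1.5
= 1.138

1.138


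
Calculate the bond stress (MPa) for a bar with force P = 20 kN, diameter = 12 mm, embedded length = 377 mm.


u = P / (pi * db * ld)
= 20 * 1000 / (pi * 12 * 377)
= 1.407 MPa

1.407


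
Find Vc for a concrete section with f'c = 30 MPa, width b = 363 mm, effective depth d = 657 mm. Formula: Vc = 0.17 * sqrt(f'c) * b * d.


Vc = 0.17 * sqrt(30) * 363 * 657 / 1000
= 222.07 kN

222.07


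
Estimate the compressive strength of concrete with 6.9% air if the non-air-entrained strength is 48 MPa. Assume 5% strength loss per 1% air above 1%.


Strength loss = (6.9 - 1) * 5 = 29.5%
f'c = 48 * (1 - 29.5/100)
= 33.84 MPa

33.84


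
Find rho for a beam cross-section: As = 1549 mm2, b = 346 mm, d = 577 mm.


rho = As / (b * d)
= 1549 / (346 * 577)
= 0.0078

0.0078


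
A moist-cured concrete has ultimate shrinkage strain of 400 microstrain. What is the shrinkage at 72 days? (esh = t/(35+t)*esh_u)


esh(72) = 72 / (35 + 72) * 400
= 72 / 107 * 400
= 269.2 microstrain

269.2


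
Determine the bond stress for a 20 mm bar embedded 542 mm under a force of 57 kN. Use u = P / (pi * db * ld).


u = P / (pi * db * ld)
= 57 * 1000 / (pi * 20 * 542)
= 1.674 MPa

1.674


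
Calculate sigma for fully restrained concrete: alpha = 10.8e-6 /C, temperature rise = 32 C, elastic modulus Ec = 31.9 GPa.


sigma = alpha * dT * Ec
= 10.8e-6 * 32 * 31.9 * 1000
= 11.025 MPa

11.025


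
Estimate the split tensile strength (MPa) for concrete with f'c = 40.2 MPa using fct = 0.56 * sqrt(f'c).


fct = 0.56 * sqrt(40.2)
= 0.56 * 6.34
= 3.551 MPa

3.551


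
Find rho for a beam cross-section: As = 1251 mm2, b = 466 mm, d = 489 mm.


rho = As / (b * d)
= 1251 / (466 * 489)
= 0.0055

0.0055


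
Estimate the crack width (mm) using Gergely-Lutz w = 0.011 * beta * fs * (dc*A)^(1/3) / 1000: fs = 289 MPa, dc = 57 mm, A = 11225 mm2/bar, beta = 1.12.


w = 0.011 * beta * fs * (dc * A)^(1/3) / 1000
= 0.011 * 1.12 * 289 * (57 * 11225)^(1/3) / 1000
= 0.307 mm

0.307


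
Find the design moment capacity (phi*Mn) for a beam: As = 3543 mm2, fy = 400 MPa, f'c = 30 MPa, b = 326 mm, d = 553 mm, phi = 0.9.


a = As * fy / (0.85 * f'c * b)
= 3543 * 400 / (0.85 * 30 * 326)
= 170.48 mm
Mn = As * fy * (d - a/2) / 10^6
= 662.9095 kN-m
phi*Mn = 0.9 * 662.9095 = 596.62 kN-m

596.62


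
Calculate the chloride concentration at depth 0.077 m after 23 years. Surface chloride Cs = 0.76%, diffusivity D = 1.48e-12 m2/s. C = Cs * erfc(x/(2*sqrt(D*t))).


t_seconds = 23 * 365.25 * 24 * 3600 = 725824800.0 s
arg = 0.077 / (2 * sqrt(1.48e-12 * 725824800.0))
= 1.1747
erfc(1.1747) = 0.0967
C = 0.76 * 0.0967 = 0.0735%

0.0735


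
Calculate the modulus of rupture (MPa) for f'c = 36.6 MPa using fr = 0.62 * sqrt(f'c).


fr = 0.62 * sqrt(36.6)
= 3.751 MPa

3.751


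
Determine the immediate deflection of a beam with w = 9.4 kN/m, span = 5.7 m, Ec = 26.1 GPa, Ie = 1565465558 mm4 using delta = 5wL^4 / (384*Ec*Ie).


Convert: L = 5.7 m = 5700 mm, Ec = 26.1 GPa = 26100 MPa
delta = 5 * 9.4 * 5700^4 / (384 * 26100 * 1565465558)
= 3.16 mm

3.16


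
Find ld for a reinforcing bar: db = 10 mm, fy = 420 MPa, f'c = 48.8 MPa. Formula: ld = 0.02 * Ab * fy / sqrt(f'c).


Ab = pi * 10^2 / 4 = 78.54 mm2
ld = 0.02 * 78.54 * 420 / sqrt(48.8)
= 94.4 mm

94.4


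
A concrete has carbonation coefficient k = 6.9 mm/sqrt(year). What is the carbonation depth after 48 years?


depth = k * sqrt(t)
= 6.9 * sqrt(48)
= 47.8 mm

47.8


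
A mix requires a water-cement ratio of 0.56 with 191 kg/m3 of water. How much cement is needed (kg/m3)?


Cement = water / (w/c)
= 191 / 0.56
= 341.1 kg/m3

341.1


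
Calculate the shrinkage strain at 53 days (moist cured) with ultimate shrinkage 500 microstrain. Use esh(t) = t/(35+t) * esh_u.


esh(53) = 53 / (35 + 53) * 500
= 53 / 88 * 500
= 301.1 microstrain

301.1


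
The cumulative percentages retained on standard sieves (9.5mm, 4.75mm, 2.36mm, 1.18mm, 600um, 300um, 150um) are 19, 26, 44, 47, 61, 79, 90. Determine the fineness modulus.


FM = sum(cumulative % retained) / 100
= 366 / 100
= 3.66

3.66


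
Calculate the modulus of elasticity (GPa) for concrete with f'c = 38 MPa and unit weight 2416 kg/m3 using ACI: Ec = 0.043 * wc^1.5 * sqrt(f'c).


Ec = 0.043 * 2416^1.5 * sqrt(38) / 1000
= 31.48 GPa

31.48


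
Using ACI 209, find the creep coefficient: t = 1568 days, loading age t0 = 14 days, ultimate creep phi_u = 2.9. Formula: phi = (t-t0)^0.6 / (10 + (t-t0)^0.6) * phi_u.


dt = 1568 - 14 = 1554
phi = 1554^0.6 / (10 + 1554^0.6) * 2.9
= 2.585

2.585


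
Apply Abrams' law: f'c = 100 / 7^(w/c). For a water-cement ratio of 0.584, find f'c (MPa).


f'c = 100 / 7^0.584
= 100 / 3.116
= 32.1 MPa

32.1


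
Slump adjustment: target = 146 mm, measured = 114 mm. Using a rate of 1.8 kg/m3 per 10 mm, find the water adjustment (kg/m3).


Difference = 146 - 114 = 32 mm
Water adjustment = 32 * 1.8 / 10 = 5.8 kg/m3

5.8


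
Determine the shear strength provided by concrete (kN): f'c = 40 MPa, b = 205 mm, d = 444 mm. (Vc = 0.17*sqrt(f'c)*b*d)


Vc = 0.17 * sqrt(40) * 205 * 444 / 1000
= 97.86 kN

97.86


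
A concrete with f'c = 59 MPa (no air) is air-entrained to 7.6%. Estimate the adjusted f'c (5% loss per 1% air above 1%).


Strength loss = (7.6 - 1) * 5 = 33.0%
f'c = 59 * (1 - 33.0/100)
= 39.53 MPa

39.53


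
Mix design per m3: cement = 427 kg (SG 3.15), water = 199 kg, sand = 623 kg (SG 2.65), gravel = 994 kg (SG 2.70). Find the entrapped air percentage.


Vol cement = 427 / (3.15 * 1000) = 0.135556 m3
Vol water = 199 / 1000 = 0.199 m3
Vol sand = 623 / (2.65 * 1000) = 0.235094 m3
Vol gravel = 994 / (2.70 * 1000) = 0.368148 m3
Total solid + water volume = 0.937798 m3
Air = (1 - 0.937798) * 100 = 6.22%

6.22


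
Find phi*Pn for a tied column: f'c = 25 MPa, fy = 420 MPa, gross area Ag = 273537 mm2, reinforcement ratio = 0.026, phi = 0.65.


Ast = rho * Ag = 0.026 * 273537 = 7111.962 mm2
phi*Pn = 0.65 * 0.80 * (0.85 * 25 * (273537 - 7111.962) + 420 * 7111.962) / 1000
= 4497.25 kN

4497.25


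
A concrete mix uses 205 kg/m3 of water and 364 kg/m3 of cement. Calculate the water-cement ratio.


w/c = water / cement
w/c = 205 / 364 = 0.563

0.563


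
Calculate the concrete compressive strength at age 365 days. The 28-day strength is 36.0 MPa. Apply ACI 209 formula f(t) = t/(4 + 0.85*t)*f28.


f(365) = 365 / (4 + 0.85 * 365) * 36.0
= 365 / 314.25 * 36.0
= 41.81 MPa

41.81


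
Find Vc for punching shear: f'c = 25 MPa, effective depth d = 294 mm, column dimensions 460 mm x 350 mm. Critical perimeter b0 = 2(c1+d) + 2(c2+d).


b0 = 2*(460 + 294) + 2*(350 + 294) = 2796 mm
Vc = 0.33 * sqrt(25) * 2796 * 294 / 1000
= 1356.34 kN

1356.34


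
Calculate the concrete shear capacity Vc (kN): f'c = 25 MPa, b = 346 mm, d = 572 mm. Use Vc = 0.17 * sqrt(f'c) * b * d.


Vc = 0.17 * sqrt(25) * 346 * 572 / 1000
= 168.23 kN

168.23


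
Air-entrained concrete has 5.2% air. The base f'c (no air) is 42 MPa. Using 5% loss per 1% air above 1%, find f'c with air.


Strength loss = (5.2 - 1) * 5 = 21.0%
f'c = 42 * (1 - 21.0/100)
= 33.18 MPa

33.18


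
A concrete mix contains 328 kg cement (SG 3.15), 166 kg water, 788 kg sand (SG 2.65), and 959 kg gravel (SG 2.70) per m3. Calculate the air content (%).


Vol cement = 328 / (3.15 * 1000) = 0.104127 m3
Vol water = 166 / 1000 = 0.166 m3
Vol sand = 788 / (2.65 * 1000) = 0.297358 m3
Vol gravel = 959 / (2.70 * 1000) = 0.355185 m3
Total solid + water volume = 0.922671 m3
Air = (1 - 0.922671) * 100 = 7.73%

7.73


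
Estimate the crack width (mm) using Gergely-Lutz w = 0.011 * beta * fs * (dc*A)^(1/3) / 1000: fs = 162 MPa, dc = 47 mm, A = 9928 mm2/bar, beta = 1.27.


w = 0.011 * beta * fs * (dc * A)^(1/3) / 1000
= 0.011 * 1.27 * 162 * (47 * 9928)^(1/3) / 1000
= 0.176 mm

0.176


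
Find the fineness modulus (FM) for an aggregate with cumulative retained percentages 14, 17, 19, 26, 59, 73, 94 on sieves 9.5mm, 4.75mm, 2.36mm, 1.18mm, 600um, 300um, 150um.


FM = sum(cumulative % retained) / 100
= 302 / 100
= 3.02

3.02


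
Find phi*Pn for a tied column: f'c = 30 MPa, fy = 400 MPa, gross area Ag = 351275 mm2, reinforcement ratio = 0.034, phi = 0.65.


Ast = rho * Ag = 0.034 * 351275 = 11943.35 mm2
phi*Pn = 0.65 * 0.80 * (0.85 * 30 * (351275 - 11943.35) + 400 * 11943.35) / 1000
= 6983.75 kN

6983.75


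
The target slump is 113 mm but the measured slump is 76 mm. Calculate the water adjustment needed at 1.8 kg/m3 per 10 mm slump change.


Difference = 113 - 76 = 37 mm
Water adjustment = 37 * 1.8 / 10 = 6.7 kg/m3

6.7


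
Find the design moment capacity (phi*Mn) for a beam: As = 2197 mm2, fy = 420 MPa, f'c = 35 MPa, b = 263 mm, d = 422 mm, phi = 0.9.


a = As * fy / (0.85 * f'c * b)
= 2197 * 420 / (0.85 * 35 * 263)
= 117.9333 mm
Mn = As * fy * (d - a/2) / 10^6
= 334.9854 kN-m
phi*Mn = 0.9 * 334.9854 = 301.49 kN-m

301.49


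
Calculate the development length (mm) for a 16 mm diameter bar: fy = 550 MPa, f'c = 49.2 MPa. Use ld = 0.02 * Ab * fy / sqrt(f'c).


Ab = pi * 16^2 / 4 = 201.062 mm2
ld = 0.02 * 201.062 * 550 / sqrt(49.2)
= 315.3 mm

315.3


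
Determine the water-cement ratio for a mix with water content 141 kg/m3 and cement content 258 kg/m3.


w/c = water / cement
w/c = 141 / 258 = 0.547

0.547


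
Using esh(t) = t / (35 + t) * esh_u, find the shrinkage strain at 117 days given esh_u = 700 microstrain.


esh(117) = 117 / (35 + 117) * 700
= 117 / 152 * 700
= 538.8 microstrain

538.8


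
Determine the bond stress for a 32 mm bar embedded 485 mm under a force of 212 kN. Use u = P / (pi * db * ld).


u = P / (pi * db * ld)
= 212 * 1000 / (pi * 32 * 485)
= 4.348 MPa

4.348


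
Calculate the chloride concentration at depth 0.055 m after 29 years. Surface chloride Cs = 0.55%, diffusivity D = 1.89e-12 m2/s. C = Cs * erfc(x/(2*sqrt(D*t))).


t_seconds = 29 * 365.25 * 24 * 3600 = 915170400.0 s
arg = 0.055 / (2 * sqrt(1.89e-12 * 915170400.0))
= 0.6612
erfc(0.6612) = 0.3497
C = 0.55 * 0.3497 = 0.1924%

0.1924


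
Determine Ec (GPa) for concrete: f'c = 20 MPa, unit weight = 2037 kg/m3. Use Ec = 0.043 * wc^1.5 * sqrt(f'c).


Ec = 0.043 * 2037^1.5 * sqrt(20) / 1000
= 17.68 GPa

17.68


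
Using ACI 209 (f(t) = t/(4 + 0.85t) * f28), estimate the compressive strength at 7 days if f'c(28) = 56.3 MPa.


f(7) = 7 / (4 + 0.85 * 7) * 56.3
= 7 / 9.95 * 56.3
= 39.61 MPa

39.61


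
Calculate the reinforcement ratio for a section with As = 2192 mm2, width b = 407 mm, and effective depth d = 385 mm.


rho = As / (b * d)
= 2192 / (407 * 385)
= 0.014

0.014


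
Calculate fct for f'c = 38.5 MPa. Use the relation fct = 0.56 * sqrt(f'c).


fct = 0.56 * sqrt(38.5)
= 0.56 * 6.205
= 3.475 MPa

3.475


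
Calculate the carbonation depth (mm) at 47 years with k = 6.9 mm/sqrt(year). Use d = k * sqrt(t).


depth = k * sqrt(t)
= 6.9 * sqrt(47)
= 47.3 mm

47.3


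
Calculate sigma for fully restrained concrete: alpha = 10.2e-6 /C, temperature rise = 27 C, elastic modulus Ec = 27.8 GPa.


sigma = alpha * dT * Ec
= 10.2e-6 * 27 * 27.8 * 1000
= 7.656 MPa

7.656


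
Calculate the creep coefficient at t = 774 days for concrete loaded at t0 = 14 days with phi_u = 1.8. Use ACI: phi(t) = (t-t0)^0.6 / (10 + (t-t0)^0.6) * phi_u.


dt = 774 - 14 = 760
phi = 760^0.6 / (10 + 760^0.6) * 1.8
= 1.517

1.517


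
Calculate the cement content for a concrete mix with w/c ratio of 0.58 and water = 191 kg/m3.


Cement = water / (w/c)
= 191 / 0.58
= 329.3 kg/m3

329.3


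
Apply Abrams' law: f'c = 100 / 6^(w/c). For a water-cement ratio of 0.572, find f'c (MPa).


f'c = 100 / 6^0.572
= 100 / 2.787
= 35.88 MPa

35.88


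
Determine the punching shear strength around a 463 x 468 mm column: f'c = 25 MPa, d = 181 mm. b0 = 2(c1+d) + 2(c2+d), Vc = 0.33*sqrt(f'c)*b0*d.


b0 = 2*(463 + 181) + 2*(468 + 181) = 2586 mm
Vc = 0.33 * sqrt(25) * 2586 * 181 / 1000
= 772.31 kN

772.31


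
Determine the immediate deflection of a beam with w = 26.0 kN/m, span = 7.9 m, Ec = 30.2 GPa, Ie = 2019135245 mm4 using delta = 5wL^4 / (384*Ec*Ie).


Convert: L = 7.9 m = 7900 mm, Ec = 30.2 GPa = 30200 MPa
delta = 5 * 26.0 * 7900^4 / (384 * 30200 * 2019135245)
= 21.62 mm

21.62


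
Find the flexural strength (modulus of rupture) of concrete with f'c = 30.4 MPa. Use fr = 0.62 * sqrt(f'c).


fr = 0.62 * sqrt(30.4)
= 3.418 MPa

3.418


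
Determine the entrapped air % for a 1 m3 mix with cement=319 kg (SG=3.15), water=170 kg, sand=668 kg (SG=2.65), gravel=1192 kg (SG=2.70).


Vol cement = 319 / (3.15 * 1000) = 0.10127 m3
Vol water = 170 / 1000 = 0.17 m3
Vol sand = 668 / (2.65 * 1000) = 0.252075 m3
Vol gravel = 1192 / (2.70 * 1000) = 0.441481 m3
Total solid + water volume = 0.964827 m3
Air = (1 - 0.964827) * 100 = 3.52%

3.52


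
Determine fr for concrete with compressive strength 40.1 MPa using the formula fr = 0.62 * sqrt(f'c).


fr = 0.62 * sqrt(40.1)
= 3.926 MPa

3.926


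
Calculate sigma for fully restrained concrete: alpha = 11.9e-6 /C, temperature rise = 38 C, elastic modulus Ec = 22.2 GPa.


sigma = alpha * dT * Ec
= 11.9e-6 * 38 * 22.2 * 1000
= 10.039 MPa

10.039


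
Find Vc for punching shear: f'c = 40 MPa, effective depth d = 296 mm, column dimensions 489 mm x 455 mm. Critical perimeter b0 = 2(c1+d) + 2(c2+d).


b0 = 2*(489 + 296) + 2*(455 + 296) = 3072 mm
Vc = 0.33 * sqrt(40) * 3072 * 296 / 1000
= 1897.83 kN

1897.83


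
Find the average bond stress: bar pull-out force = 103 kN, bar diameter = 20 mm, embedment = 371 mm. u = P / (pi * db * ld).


u = P / (pi * db * ld)
= 103 * 1000 / (pi * 20 * 371)
= 4.419 MPa

4.419


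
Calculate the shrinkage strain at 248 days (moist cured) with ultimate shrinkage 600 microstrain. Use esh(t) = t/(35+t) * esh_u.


esh(248) = 248 / (35 + 248) * 600
= 248 / 283 * 600
= 525.8 microstrain

525.8


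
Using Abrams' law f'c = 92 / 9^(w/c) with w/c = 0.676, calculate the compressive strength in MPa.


f'c = 92 / 9^0.676
= 92 / 4.416
= 20.83 MPa

20.83


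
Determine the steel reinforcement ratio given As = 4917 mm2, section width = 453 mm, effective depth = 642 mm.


rho = As / (b * d)
= 4917 / (453 * 642)
= 0.0169

0.0169


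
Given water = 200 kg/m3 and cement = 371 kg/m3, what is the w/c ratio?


w/c = water / cement
w/c = 200 / 371 = 0.539

0.539


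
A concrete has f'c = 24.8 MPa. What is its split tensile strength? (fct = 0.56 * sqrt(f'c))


fct = 0.56 * sqrt(24.8)
= 0.56 * 4.98
= 2.789 MPa

2.789


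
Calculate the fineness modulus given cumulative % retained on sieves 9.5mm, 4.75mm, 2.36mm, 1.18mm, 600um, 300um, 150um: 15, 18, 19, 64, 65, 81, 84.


FM = sum(cumulative % retained) / 100
= 346 / 100
= 3.46

3.46


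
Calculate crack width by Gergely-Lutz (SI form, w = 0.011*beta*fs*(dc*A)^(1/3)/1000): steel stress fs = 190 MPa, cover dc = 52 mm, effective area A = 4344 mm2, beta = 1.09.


w = 0.011 * beta * fs * (dc * A)^(1/3) / 1000
= 0.011 * 1.09 * 190 * (52 * 4344)^(1/3) / 1000
= 0.139 mm

0.139


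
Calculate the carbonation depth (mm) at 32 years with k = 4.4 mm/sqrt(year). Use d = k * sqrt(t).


depth = k * sqrt(t)
= 4.4 * sqrt(32)
= 24.89 mm

24.89


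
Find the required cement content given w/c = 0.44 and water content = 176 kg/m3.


Cement = water / (w/c)
= 176 / 0.44
= 400.0 kg/m3

400.0


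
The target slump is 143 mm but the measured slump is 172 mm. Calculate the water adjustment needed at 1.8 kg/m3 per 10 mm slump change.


Difference = 143 - 172 = -29 mm
Water adjustment = -29 * 1.8 / 10 = -5.2 kg/m3

-5.2


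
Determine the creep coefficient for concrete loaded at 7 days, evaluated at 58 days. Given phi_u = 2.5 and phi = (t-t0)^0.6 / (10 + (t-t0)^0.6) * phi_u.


dt = 58 - 7 = 51
phi = 51^0.6 / (10 + 51^0.6) * 2.5
= 1.285

1.285


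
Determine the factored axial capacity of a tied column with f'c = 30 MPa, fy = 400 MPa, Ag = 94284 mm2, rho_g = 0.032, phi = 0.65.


Ast = rho * Ag = 0.032 * 94284 = 3017.088 mm2
phi*Pn = 0.65 * 0.80 * (0.85 * 30 * (94284 - 3017.088) + 400 * 3017.088) / 1000
= 1837.75 kN

1837.75


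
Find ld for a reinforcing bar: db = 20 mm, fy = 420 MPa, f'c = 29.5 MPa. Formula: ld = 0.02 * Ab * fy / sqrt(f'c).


Ab = pi * 20^2 / 4 = 314.159 mm2
ld = 0.02 * 314.159 * 420 / sqrt(29.5)
= 485.9 mm

485.9


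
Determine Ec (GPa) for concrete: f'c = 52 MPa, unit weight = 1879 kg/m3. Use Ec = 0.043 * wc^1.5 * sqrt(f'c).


Ec = 0.043 * 1879^1.5 * sqrt(52) / 1000
= 25.26 GPa

25.26


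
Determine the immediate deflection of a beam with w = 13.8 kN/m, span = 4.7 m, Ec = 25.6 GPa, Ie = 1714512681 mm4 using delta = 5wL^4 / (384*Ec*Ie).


Convert: L = 4.7 m = 4700 mm, Ec = 25.6 GPa = 25600 MPa
delta = 5 * 13.8 * 4700^4 / (384 * 25600 * 1714512681)
= 2.0 mm

2.0


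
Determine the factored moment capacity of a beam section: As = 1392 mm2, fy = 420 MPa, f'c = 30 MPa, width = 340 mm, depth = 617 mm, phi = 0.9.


a = As * fy / (0.85 * f'c * b)
= 1392 * 420 / (0.85 * 30 * 340)
= 67.4325 mm
Mn = As * fy * (d - a/2) / 10^6
= 341.011 kN-m
phi*Mn = 0.9 * 341.011 = 306.91 kN-m

306.91


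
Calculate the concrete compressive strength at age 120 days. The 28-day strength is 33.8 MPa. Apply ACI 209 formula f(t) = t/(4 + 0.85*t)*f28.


f(120) = 120 / (4 + 0.85 * 120) * 33.8
= 120 / 106.0 * 33.8
= 38.26 MPa

38.26


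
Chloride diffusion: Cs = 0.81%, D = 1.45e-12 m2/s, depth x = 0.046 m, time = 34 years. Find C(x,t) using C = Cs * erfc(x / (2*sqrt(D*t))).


t_seconds = 34 * 365.25 * 24 * 3600 = 1072958400.0 s
arg = 0.046 / (2 * sqrt(1.45e-12 * 1072958400.0))
= 0.5831
erfc(0.5831) = 0.4096
C = 0.81 * 0.4096 = 0.3318%

0.3318


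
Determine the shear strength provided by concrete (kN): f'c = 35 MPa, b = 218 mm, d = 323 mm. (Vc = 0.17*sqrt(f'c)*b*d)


Vc = 0.17 * sqrt(35) * 218 * 323 / 1000
= 70.82 kN

70.82


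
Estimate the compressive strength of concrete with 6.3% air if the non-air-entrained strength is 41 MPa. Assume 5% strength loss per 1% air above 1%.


Strength loss = (6.3 - 1) * 5 = 26.5%
f'c = 41 * (1 - 26.5/100)
= 30.13 MPa

30.13


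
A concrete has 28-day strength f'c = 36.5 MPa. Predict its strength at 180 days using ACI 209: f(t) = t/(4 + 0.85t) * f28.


f(180) = 180 / (4 + 0.85 * 180) * 36.5
= 180 / 157.0 * 36.5
= 41.85 MPa

41.85


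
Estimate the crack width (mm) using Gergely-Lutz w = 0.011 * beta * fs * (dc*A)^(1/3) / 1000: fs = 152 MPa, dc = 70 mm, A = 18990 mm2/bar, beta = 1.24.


w = 0.011 * beta * fs * (dc * A)^(1/3) / 1000
= 0.011 * 1.24 * 152 * (70 * 18990)^(1/3) / 1000
= 0.228 mm

0.228


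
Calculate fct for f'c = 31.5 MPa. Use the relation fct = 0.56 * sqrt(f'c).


fct = 0.56 * sqrt(31.5)
= 0.56 * 5.612
= 3.143 MPa

3.143


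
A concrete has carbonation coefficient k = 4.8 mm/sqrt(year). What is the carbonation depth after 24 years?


depth = k * sqrt(t)
= 4.8 * sqrt(24)
= 23.52 mm

23.52


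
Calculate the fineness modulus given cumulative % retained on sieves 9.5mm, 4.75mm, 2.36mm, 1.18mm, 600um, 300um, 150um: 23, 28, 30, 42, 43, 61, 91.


FM = sum(cumulative % retained) / 100
= 318 / 100
= 3.18

3.18


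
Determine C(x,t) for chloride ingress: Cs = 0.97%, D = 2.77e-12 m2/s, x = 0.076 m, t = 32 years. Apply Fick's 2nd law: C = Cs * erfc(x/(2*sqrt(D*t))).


t_seconds = 32 * 365.25 * 24 * 3600 = 1009843200.0 s
arg = 0.076 / (2 * sqrt(2.77e-12 * 1009843200.0))
= 0.7185
erfc(0.7185) = 0.3096
C = 0.97 * 0.3096 = 0.3003%

0.3003


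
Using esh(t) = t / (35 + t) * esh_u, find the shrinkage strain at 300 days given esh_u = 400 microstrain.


esh(300) = 300 / (35 + 300) * 400
= 300 / 335 * 400
= 358.2 microstrain

358.2


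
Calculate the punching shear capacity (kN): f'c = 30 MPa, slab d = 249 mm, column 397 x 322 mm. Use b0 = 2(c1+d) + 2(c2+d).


b0 = 2*(397 + 249) + 2*(322 + 249) = 2434 mm
Vc = 0.33 * sqrt(30) * 2434 * 249 / 1000
= 1095.45 kN

1095.45


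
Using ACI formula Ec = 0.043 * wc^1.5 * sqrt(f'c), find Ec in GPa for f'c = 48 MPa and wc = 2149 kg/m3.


Ec = 0.043 * 2149^1.5 * sqrt(48) / 1000
= 29.68 GPa

29.68


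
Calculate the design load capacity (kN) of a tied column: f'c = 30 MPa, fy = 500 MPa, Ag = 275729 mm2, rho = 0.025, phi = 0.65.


Ast = rho * Ag = 0.025 * 275729 = 6893.225 mm2
phi*Pn = 0.65 * 0.80 * (0.85 * 30 * (275729 - 6893.225) + 500 * 6893.225) / 1000
= 5357.0 kN

5357.0


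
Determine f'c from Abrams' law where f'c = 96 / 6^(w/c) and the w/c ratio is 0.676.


f'c = 96 / 6^0.676
= 96 / 3.358
= 28.59 MPa

28.59


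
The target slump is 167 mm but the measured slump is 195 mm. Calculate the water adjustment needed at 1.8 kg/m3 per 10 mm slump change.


Difference = 167 - 195 = -28 mm
Water adjustment = -28 * 1.8 / 10 = -5.0 kg/m3

-5.0


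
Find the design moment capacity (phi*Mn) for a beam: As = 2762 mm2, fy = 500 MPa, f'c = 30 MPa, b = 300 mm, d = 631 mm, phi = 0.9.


a = As * fy / (0.85 * f'c * b)
= 2762 * 500 / (0.85 * 30 * 300)
= 180.5229 mm
Mn = As * fy * (d - a/2) / 10^6
= 746.76 kN-m
phi*Mn = 0.9 * 746.76 = 672.08 kN-m

672.08


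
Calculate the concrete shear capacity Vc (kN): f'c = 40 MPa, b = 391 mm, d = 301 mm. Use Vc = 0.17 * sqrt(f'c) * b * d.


Vc = 0.17 * sqrt(40) * 391 * 301 / 1000
= 126.54 kN

126.54


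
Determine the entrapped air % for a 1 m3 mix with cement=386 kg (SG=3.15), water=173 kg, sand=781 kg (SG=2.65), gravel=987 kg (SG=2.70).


Vol cement = 386 / (3.15 * 1000) = 0.12254 m3
Vol water = 173 / 1000 = 0.173 m3
Vol sand = 781 / (2.65 * 1000) = 0.294717 m3
Vol gravel = 987 / (2.70 * 1000) = 0.365556 m3
Total solid + water volume = 0.955812 m3
Air = (1 - 0.955812) * 100 = 4.42%

4.42


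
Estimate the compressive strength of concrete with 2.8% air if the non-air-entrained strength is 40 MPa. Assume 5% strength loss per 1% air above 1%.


Strength loss = (2.8 - 1) * 5 = 9.0%
f'c = 40 * (1 - 9.0/100)
= 36.4 MPa

36.4


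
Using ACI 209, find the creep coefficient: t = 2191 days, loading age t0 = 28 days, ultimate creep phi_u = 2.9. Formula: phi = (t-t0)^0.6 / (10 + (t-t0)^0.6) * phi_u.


dt = 2191 - 28 = 2163
phi = 2163^0.6 / (10 + 2163^0.6) * 2.9
= 2.637

2.637


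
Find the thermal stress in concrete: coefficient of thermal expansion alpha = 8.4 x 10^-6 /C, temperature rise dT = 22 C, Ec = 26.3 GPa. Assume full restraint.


sigma = alpha * dT * Ec
= 8.4e-6 * 22 * 26.3 * 1000
= 4.86 MPa

4.86


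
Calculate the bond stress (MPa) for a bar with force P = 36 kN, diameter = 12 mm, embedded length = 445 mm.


u = P / (pi * db * ld)
= 36 * 1000 / (pi * 12 * 445)
= 2.146 MPa

2.146


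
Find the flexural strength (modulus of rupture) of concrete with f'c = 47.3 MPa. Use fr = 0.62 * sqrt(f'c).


fr = 0.62 * sqrt(47.3)
= 4.264 MPa

4.264


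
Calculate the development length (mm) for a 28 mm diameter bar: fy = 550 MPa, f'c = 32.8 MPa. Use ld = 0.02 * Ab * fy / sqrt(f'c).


Ab = pi * 28^2 / 4 = 615.752 mm2
ld = 0.02 * 615.752 * 550 / sqrt(32.8)
= 1182.7 mm

1182.7


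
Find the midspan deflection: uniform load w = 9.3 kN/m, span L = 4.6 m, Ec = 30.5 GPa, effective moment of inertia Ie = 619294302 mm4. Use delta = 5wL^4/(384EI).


Convert: L = 4.6 m = 4600 mm, Ec = 30.5 GPa = 30500 MPa
delta = 5 * 9.3 * 4600^4 / (384 * 30500 * 619294302)
= 2.87 mm

2.87


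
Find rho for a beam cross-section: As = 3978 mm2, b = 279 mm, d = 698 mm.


rho = As / (b * d)
= 3978 / (279 * 698)
= 0.0204

0.0204


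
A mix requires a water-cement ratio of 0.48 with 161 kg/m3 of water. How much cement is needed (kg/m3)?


Cement = water / (w/c)
= 161 / 0.48
= 335.4 kg/m3

335.4


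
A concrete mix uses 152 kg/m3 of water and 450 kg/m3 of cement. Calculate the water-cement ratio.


w/c = water / cement
w/c = 152 / 450 = 0.338

0.338


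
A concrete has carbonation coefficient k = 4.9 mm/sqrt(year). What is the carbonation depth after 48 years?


depth = k * sqrt(t)
= 4.9 * sqrt(48)
= 33.95 mm

33.95


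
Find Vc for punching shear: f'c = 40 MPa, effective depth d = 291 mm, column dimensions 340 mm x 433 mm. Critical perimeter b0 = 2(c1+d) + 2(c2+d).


b0 = 2*(340 + 291) + 2*(433 + 291) = 2710 mm
Vc = 0.33 * sqrt(40) * 2710 * 291 / 1000
= 1645.91 kN

1645.91


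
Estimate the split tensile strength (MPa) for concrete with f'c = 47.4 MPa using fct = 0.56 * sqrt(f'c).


fct = 0.56 * sqrt(47.4)
= 0.56 * 6.885
= 3.855 MPa

3.855


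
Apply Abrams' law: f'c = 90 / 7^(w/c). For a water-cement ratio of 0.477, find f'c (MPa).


f'c = 90 / 7^0.477
= 90 / 2.53
= 35.57 MPa

35.57


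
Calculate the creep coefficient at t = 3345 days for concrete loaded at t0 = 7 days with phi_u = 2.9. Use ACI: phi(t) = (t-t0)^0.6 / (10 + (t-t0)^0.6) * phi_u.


dt = 3345 - 7 = 3338
phi = 3338^0.6 / (10 + 3338^0.6) * 2.9
= 2.693

2.693


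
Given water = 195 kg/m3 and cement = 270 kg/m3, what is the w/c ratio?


w/c = water / cement
w/c = 195 / 270 = 0.722

0.722


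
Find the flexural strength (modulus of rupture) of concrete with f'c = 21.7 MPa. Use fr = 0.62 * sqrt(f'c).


fr = 0.62 * sqrt(21.7)
= 2.888 MPa

2.888


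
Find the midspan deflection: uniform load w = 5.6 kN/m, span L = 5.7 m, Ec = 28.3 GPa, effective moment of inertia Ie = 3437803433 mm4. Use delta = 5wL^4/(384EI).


Convert: L = 5.7 m = 5700 mm, Ec = 28.3 GPa = 28300 MPa
delta = 5 * 5.6 * 5700^4 / (384 * 28300 * 3437803433)
= 0.79 mm

0.79


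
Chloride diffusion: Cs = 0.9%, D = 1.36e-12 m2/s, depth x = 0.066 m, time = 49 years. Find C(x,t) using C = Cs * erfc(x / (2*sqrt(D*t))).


t_seconds = 49 * 365.25 * 24 * 3600 = 1546322400.0 s
arg = 0.066 / (2 * sqrt(1.36e-12 * 1546322400.0))
= 0.7196
erfc(0.7196) = 0.3088
C = 0.9 * 0.3088 = 0.2779%

0.2779


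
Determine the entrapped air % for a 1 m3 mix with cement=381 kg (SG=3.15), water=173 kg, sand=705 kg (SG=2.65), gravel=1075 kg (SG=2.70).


Vol cement = 381 / (3.15 * 1000) = 0.120952 m3
Vol water = 173 / 1000 = 0.173 m3
Vol sand = 705 / (2.65 * 1000) = 0.266038 m3
Vol gravel = 1075 / (2.70 * 1000) = 0.398148 m3
Total solid + water volume = 0.958138 m3
Air = (1 - 0.958138) * 100 = 4.19%

4.19


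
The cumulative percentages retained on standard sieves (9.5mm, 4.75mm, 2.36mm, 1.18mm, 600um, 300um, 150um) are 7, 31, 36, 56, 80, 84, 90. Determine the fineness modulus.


FM = sum(cumulative % retained) / 100
= 384 / 100
= 3.84

3.84


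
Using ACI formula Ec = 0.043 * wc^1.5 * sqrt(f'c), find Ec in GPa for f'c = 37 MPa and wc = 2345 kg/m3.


Ec = 0.043 * 2345^1.5 * sqrt(37) / 1000
= 29.7 GPa

29.7


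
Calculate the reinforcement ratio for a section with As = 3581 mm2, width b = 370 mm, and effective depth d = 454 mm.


rho = As / (b * d)
= 3581 / (370 * 454)
= 0.0213

0.0213


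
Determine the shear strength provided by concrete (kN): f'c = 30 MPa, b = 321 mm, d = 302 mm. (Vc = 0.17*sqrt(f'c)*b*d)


Vc = 0.17 * sqrt(30) * 321 * 302 / 1000
= 90.27 kN

90.27


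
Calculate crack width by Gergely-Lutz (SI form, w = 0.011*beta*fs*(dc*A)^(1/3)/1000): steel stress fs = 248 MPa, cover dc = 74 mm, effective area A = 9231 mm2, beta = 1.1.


w = 0.011 * beta * fs * (dc * A)^(1/3) / 1000
= 0.011 * 1.1 * 248 * (74 * 9231)^(1/3) / 1000
= 0.264 mm

0.264


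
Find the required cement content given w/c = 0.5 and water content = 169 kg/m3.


Cement = water / (w/c)
= 169 / 0.5
= 338.0 kg/m3

338.0


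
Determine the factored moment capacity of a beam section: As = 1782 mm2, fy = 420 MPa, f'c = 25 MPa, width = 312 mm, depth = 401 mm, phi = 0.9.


a = As * fy / (0.85 * f'c * b)
= 1782 * 420 / (0.85 * 25 * 312)
= 112.8869 mm
Mn = As * fy * (d - a/2) / 10^6
= 257.8799 kN-m
phi*Mn = 0.9 * 257.8799 = 232.09 kN-m

232.09


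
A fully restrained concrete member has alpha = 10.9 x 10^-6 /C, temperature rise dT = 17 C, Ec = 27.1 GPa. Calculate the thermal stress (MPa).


sigma = alpha * dT * Ec
= 10.9e-6 * 17 * 27.1 * 1000
= 5.022 MPa

5.022


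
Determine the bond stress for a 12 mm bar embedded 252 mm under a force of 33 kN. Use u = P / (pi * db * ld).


u = P / (pi * db * ld)
= 33 * 1000 / (pi * 12 * 252)
= 3.474 MPa

3.474


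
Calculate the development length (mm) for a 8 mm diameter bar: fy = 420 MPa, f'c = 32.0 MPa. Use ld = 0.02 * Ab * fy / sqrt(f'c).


Ab = pi * 8^2 / 4 = 50.265 mm2
ld = 0.02 * 50.265 * 420 / sqrt(32.0)
= 74.6 mm

74.6


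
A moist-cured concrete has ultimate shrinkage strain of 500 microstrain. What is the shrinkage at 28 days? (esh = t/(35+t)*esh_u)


esh(28) = 28 / (35 + 28) * 500
= 28 / 63 * 500
= 222.2 microstrain

222.2


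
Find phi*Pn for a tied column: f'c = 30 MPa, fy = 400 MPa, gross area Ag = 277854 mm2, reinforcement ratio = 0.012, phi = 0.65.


Ast = rho * Ag = 0.012 * 277854 = 3334.248 mm2
phi*Pn = 0.65 * 0.80 * (0.85 * 30 * (277854 - 3334.248) + 400 * 3334.248) / 1000
= 4333.66 kN

4333.66


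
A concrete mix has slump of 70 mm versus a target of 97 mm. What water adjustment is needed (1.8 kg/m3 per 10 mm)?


Difference = 97 - 70 = 27 mm
Water adjustment = 27 * 1.8 / 10 = 4.9 kg/m3

4.9


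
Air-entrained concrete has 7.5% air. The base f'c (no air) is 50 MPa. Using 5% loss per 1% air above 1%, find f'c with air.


Strength loss = (7.5 - 1) * 5 = 32.5%
f'c = 50 * (1 - 32.5/100)
= 33.75 MPa

33.75


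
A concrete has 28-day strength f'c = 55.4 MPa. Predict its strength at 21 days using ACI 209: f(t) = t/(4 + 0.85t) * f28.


f(21) = 21 / (4 + 0.85 * 21) * 55.4
= 21 / 21.85 * 55.4
= 53.24 MPa

53.24


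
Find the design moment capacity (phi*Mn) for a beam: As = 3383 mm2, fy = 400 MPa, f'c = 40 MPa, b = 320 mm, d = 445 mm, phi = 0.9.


a = As * fy / (0.85 * f'c * b)
= 3383 * 400 / (0.85 * 40 * 320)
= 124.375 mm
Mn = As * fy * (d - a/2) / 10^6
= 518.0219 kN-m
phi*Mn = 0.9 * 518.0219 = 466.22 kN-m

466.22


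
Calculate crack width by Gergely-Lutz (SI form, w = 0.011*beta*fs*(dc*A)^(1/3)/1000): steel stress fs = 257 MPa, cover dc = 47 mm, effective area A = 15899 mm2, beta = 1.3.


w = 0.011 * beta * fs * (dc * A)^(1/3) / 1000
= 0.011 * 1.3 * 257 * (47 * 15899)^(1/3) / 1000
= 0.333 mm

0.333


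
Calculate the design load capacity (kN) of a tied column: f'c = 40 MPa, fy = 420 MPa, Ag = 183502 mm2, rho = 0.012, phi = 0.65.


Ast = rho * Ag = 0.012 * 183502 = 2202.024 mm2
phi*Pn = 0.65 * 0.80 * (0.85 * 40 * (183502 - 2202.024) + 420 * 2202.024) / 1000
= 3686.31 kN

3686.31


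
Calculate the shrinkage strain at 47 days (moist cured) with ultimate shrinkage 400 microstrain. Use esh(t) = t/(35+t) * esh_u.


esh(47) = 47 / (35 + 47) * 400
= 47 / 82 * 400
= 229.3 microstrain

229.3


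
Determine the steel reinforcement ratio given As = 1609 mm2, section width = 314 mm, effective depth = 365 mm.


rho = As / (b * d)
= 1609 / (314 * 365)
= 0.014

0.014


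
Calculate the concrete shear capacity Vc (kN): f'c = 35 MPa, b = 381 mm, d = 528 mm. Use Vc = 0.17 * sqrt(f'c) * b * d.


Vc = 0.17 * sqrt(35) * 381 * 528 / 1000
= 202.32 kN

202.32


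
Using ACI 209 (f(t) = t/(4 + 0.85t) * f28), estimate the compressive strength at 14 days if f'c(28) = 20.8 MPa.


f(14) = 14 / (4 + 0.85 * 14) * 20.8
= 14 / 15.9 * 20.8
= 18.31 MPa

18.31


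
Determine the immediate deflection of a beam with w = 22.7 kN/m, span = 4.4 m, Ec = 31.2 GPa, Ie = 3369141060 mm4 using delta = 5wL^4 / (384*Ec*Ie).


Convert: L = 4.4 m = 4400 mm, Ec = 31.2 GPa = 31200 MPa
delta = 5 * 22.7 * 4400^4 / (384 * 31200 * 3369141060)
= 1.05 mm

1.05


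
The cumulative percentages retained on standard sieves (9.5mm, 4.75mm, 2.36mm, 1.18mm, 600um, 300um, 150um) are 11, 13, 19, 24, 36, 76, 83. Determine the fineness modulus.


FM = sum(cumulative % retained) / 100
= 262 / 100
= 2.62

2.62


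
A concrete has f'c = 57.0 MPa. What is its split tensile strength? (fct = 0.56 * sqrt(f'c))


fct = 0.56 * sqrt(57.0)
= 0.56 * 7.55
= 4.228 MPa

4.228


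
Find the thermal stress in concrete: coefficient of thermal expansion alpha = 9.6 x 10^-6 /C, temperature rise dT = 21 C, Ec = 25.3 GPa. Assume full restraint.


sigma = alpha * dT * Ec
= 9.6e-6 * 21 * 25.3 * 1000
= 5.1 MPa

5.1


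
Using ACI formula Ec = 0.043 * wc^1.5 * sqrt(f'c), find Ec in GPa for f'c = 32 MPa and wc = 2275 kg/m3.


Ec = 0.043 * 2275^1.5 * sqrt(32) / 1000
= 26.39 GPa

26.39


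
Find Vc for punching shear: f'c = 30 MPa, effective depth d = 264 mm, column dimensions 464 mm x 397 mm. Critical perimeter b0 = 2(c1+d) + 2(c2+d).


b0 = 2*(464 + 264) + 2*(397 + 264) = 2778 mm
Vc = 0.33 * sqrt(30) * 2778 * 264 / 1000
= 1325.59 kN

1325.59


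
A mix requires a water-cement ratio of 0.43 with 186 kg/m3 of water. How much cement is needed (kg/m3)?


Cement = water / (w/c)
= 186 / 0.43
= 432.6 kg/m3

432.6


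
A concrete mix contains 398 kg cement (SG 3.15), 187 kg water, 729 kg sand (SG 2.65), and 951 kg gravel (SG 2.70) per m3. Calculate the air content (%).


Vol cement = 398 / (3.15 * 1000) = 0.126349 m3
Vol water = 187 / 1000 = 0.187 m3
Vol sand = 729 / (2.65 * 1000) = 0.275094 m3
Vol gravel = 951 / (2.70 * 1000) = 0.352222 m3
Total solid + water volume = 0.940666 m3
Air = (1 - 0.940666) * 100 = 5.93%

5.93


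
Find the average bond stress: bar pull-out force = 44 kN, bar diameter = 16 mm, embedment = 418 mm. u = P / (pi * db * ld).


u = P / (pi * db * ld)
= 44 * 1000 / (pi * 16 * 418)
= 2.094 MPa

2.094


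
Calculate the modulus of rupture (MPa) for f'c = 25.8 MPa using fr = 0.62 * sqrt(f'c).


fr = 0.62 * sqrt(25.8)
= 3.149 MPa

3.149


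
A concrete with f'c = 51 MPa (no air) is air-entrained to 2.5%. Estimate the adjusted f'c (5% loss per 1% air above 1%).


Strength loss = (2.5 - 1) * 5 = 7.5%
f'c = 51 * (1 - 7.5/100)
= 47.18 MPa

47.18


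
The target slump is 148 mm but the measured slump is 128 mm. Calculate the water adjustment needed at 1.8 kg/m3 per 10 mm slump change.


Difference = 148 - 128 = 20 mm
Water adjustment = 20 * 1.8 / 10 = 3.6 kg/m3

3.6


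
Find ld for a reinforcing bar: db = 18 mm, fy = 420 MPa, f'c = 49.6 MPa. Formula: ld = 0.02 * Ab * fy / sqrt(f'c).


Ab = pi * 18^2 / 4 = 254.469 mm2
ld = 0.02 * 254.469 * 420 / sqrt(49.6)
= 303.5 mm

303.5


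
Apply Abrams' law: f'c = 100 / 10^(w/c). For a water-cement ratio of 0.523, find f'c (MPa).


f'c = 100 / 10^0.523
= 100 / 3.334
= 29.99 MPa

29.99


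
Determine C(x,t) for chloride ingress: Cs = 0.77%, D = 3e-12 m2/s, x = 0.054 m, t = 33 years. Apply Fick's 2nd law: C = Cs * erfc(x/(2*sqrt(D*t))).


t_seconds = 33 * 365.25 * 24 * 3600 = 1041400800.0 s
arg = 0.054 / (2 * sqrt(3e-12 * 1041400800.0))
= 0.4831
erfc(0.4831) = 0.4945
C = 0.77 * 0.4945 = 0.3808%

0.3808
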